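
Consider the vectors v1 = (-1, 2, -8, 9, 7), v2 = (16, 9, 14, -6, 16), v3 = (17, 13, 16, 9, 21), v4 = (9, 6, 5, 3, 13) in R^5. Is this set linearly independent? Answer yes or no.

yes

Form the matrix with these vectors as rows and row reduce.
R2 ← R2 + (16)·R1: [0, 41, -114, 138, 128]
R3 ← R3 + (17)·R1: [0, 47, -120, 162, 140]
R4 ← R4 + (9)·R1: [0, 24, -67, 84, 76]
R3 ← R3 − (47/41)·R2: [0, 0, 438/41, 156/41, -276/41]
R4 ← R4 − (24/41)·R2: [0, 0, -11/41, 132/41, 44/41]
R4 ← R4 + (11/438)·R3: [0, 0, 0, 242/73, 66/73]
4 nonzero rows, so the 4 vectors span a space of dimension 4.
Since 4 = 4, the vectors are linearly independent.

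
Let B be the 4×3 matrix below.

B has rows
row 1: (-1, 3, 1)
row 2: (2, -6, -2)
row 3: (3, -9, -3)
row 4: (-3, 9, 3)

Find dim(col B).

Row reduce to echelon form.
R2 ← R2 + (2)·R1: [0, 0, 0]
R3 ← R3 + (3)·R1: [0, 0, 0]
R4 ← R4 − (3)·R1: [0, 0, 0]
Echelon form has 1 nonzero row, so rank(B) = 1.
The column space has dimension equal to the rank: 1.

1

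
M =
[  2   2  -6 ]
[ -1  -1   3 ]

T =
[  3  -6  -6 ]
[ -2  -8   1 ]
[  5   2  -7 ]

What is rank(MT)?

First compute MT:
[[-28, -40,  32],
 [ 14,  20, -16]]
Now row reduce the product.
R2 ← R2 + (1/2)·R1: [0, 0, 0]
1 nonzero row, so rank(MT) = 1.

1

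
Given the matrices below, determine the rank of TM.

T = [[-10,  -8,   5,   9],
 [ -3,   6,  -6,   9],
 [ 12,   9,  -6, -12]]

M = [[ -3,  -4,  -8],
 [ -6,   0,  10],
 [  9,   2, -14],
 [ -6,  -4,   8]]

3

First compute TM:
[[ 69,  14,   2],
 [-135, -36, 240],
 [-72, -12, -18]]
Now row reduce the product.
R2 ← R2 + (45/23)·R1: [0, -198/23, 5610/23]
R3 ← R3 + (24/23)·R1: [0, 60/23, -366/23]
R3 ← R3 + (10/33)·R2: [0, 0, 58]
3 nonzero rows, so rank(TM) = 3.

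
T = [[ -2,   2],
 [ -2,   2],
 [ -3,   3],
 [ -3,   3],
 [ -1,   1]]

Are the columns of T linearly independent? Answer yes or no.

Row reduce T to echelon form.
R2 ← R2 − R1: [0, 0]
R3 ← R3 − (3/2)·R1: [0, 0]
R4 ← R4 − (3/2)·R1: [0, 0]
R5 ← R5 − (1/2)·R1: [0, 0]
1 pivot among 2 columns.
Only 1 < 2 pivot columns, so the columns are linearly dependent.

no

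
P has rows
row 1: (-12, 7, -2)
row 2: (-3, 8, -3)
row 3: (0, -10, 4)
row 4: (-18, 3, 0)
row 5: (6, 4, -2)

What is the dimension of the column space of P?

Row reduce to echelon form.
R2 ← R2 − (1/4)·R1: [0, 25/4, -5/2]
R4 ← R4 − (3/2)·R1: [0, -15/2, 3]
R5 ← R5 + (1/2)·R1: [0, 15/2, -3]
R3 ← R3 + (8/5)·R2: [0, 0, 0]
R4 ← R4 + (6/5)·R2: [0, 0, 0]
R5 ← R5 − (6/5)·R2: [0, 0, 0]
Echelon form has 2 nonzero rows, so rank(P) = 2.
The column space has dimension equal to the rank: 2.

2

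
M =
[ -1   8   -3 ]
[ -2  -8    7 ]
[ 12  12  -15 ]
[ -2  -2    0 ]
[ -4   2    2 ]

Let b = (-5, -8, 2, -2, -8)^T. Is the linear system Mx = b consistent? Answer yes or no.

Row reduce the augmented matrix [M | b].
R2 ← R2 − (2)·R1: [0, -24, 13, 2]
R3 ← R3 + (12)·R1: [0, 108, -51, -58]
R4 ← R4 − (2)·R1: [0, -18, 6, 8]
R5 ← R5 − (4)·R1: [0, -30, 14, 12]
R3 ← R3 + (9/2)·R2: [0, 0, 15/2, -49]
R4 ← R4 − (3/4)·R2: [0, 0, -15/4, 13/2]
R5 ← R5 − (5/4)·R2: [0, 0, -9/4, 19/2]
R4 ← R4 + (1/2)·R3: [0, 0, 0, -18]
R5 ← R5 + (3/10)·R3: [0, 0, 0, -26/5]
R5 ← R5 − (13/45)·R4: [0, 0, 0, 0]
The echelon form has 4 nonzero rows; the last pivot sits in the augmented column, so rank(M) = 3 but rank([M|b]) = 4.
Since the ranks differ, the system is inconsistent.

no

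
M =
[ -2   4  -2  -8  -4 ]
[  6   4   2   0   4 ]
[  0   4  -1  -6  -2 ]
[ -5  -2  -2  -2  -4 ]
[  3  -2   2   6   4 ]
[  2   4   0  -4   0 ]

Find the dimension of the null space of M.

Row reduce to echelon form.
R2 ← R2 + (3)·R1: [0, 16, -4, -24, -8]
R4 ← R4 − (5/2)·R1: [0, -12, 3, 18, 6]
R5 ← R5 + (3/2)·R1: [0, 4, -1, -6, -2]
R6 ← R6 + R1: [0, 8, -2, -12, -4]
R3 ← R3 − (1/4)·R2: [0, 0, 0, 0, 0]
R4 ← R4 + (3/4)·R2: [0, 0, 0, 0, 0]
R5 ← R5 − (1/4)·R2: [0, 0, 0, 0, 0]
R6 ← R6 − (1/2)·R2: [0, 0, 0, 0, 0]
2 nonzero rows, so rank(M) = 2.
M has 5 columns; by rank–nullity, nullity = 5 − 2 = 3.

3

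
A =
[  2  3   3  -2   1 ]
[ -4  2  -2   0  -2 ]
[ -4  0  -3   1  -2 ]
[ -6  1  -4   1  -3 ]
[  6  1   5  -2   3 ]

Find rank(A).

Row reduce to echelon form.
R2 ← R2 + (2)·R1: [0, 8, 4, -4, 0]
R3 ← R3 + (2)·R1: [0, 6, 3, -3, 0]
R4 ← R4 + (3)·R1: [0, 10, 5, -5, 0]
R5 ← R5 − (3)·R1: [0, -8, -4, 4, 0]
R3 ← R3 − (3/4)·R2: [0, 0, 0, 0, 0]
R4 ← R4 − (5/4)·R2: [0, 0, 0, 0, 0]
R5 ← R5 + R2: [0, 0, 0, 0, 0]
Echelon form has 2 nonzero rows, so rank(A) = 2.

2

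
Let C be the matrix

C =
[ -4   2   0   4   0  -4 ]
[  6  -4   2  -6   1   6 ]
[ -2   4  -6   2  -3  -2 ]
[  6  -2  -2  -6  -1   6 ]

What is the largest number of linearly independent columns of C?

2

Row reduce to echelon form.
R2 ← R2 + (3/2)·R1: [0, -1, 2, 0, 1, 0]
R3 ← R3 − (1/2)·R1: [0, 3, -6, 0, -3, 0]
R4 ← R4 + (3/2)·R1: [0, 1, -2, 0, -1, 0]
R3 ← R3 + (3)·R2: [0, 0, 0, 0, 0, 0]
R4 ← R4 + R2: [0, 0, 0, 0, 0, 0]
Echelon form has 2 nonzero rows, so rank(C) = 2.
The rank gives the maximum number of linearly independent columns: 2.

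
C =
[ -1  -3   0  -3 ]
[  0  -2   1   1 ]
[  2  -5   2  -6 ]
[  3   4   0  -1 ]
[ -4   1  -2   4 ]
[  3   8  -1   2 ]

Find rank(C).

Row reduce to echelon form.
R3 ← R3 + (2)·R1: [0, -11, 2, -12]
R4 ← R4 + (3)·R1: [0, -5, 0, -10]
R5 ← R5 − (4)·R1: [0, 13, -2, 16]
R6 ← R6 + (3)·R1: [0, -1, -1, -7]
R3 ← R3 − (11/2)·R2: [0, 0, -7/2, -35/2]
R4 ← R4 − (5/2)·R2: [0, 0, -5/2, -25/2]
R5 ← R5 + (13/2)·R2: [0, 0, 9/2, 45/2]
R6 ← R6 − (1/2)·R2: [0, 0, -3/2, -15/2]
R4 ← R4 − (5/7)·R3: [0, 0, 0, 0]
R5 ← R5 + (9/7)·R3: [0, 0, 0, 0]
R6 ← R6 − (3/7)·R3: [0, 0, 0, 0]
Echelon form has 3 nonzero rows, so rank(C) = 3.

3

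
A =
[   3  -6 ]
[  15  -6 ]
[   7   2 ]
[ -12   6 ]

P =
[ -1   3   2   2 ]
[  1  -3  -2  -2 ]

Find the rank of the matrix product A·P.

1

First compute AP:
[[ -9,  27,  18,  18],
 [-21,  63,  42,  42],
 [ -5,  15,  10,  10],
 [ 18, -54, -36, -36]]
Now row reduce the product.
R2 ← R2 − (7/3)·R1: [0, 0, 0, 0]
R3 ← R3 − (5/9)·R1: [0, 0, 0, 0]
R4 ← R4 + (2)·R1: [0, 0, 0, 0]
1 nonzero row, so rank(AP) = 1.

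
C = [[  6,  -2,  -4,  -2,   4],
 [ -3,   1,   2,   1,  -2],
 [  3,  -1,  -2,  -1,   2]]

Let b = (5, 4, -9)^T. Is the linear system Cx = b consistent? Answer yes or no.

no

Row reduce the augmented matrix [C | b].
R2 ← R2 + (1/2)·R1: [0, 0, 0, 0, 0, 13/2]
R3 ← R3 − (1/2)·R1: [0, 0, 0, 0, 0, -23/2]
R3 ← R3 + (23/13)·R2: [0, 0, 0, 0, 0, 0]
The echelon form has 2 nonzero rows; the last pivot sits in the augmented column, so rank(C) = 1 but rank([C|b]) = 2.
Since the ranks differ, the system is inconsistent.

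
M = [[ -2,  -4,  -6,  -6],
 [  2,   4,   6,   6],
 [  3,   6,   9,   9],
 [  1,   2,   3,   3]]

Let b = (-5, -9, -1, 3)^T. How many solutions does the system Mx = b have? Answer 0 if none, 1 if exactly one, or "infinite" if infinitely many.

0

Row reduce the augmented matrix [M | b].
R2 ← R2 + R1: [0, 0, 0, 0, -14]
R3 ← R3 + (3/2)·R1: [0, 0, 0, 0, -17/2]
R4 ← R4 + (1/2)·R1: [0, 0, 0, 0, 1/2]
R3 ← R3 − (17/28)·R2: [0, 0, 0, 0, 0]
R4 ← R4 + (1/28)·R2: [0, 0, 0, 0, 0]
The echelon form has 2 nonzero rows; the last pivot sits in the augmented column, so rank(M) = 1 but rank([M|b]) = 2.
Since the ranks differ, the system is inconsistent.
It has no solutions.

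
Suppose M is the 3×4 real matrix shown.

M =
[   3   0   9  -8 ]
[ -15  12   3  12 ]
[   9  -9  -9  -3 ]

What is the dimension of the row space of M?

Row reduce to echelon form.
R2 ← R2 + (5)·R1: [0, 12, 48, -28]
R3 ← R3 − (3)·R1: [0, -9, -36, 21]
R3 ← R3 + (3/4)·R2: [0, 0, 0, 0]
Echelon form has 2 nonzero rows, so rank(M) = 2.
The row space has dimension equal to the rank: 2.

2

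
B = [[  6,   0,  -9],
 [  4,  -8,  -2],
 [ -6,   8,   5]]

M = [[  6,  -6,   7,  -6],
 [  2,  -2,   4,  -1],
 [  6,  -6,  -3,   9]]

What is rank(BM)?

2

First compute BM:
[[-18,  18,  69, -117],
 [ -4,   4,   2, -34],
 [ 10, -10, -25,  73]]
Now row reduce the product.
R2 ← R2 − (2/9)·R1: [0, 0, -40/3, -8]
R3 ← R3 + (5/9)·R1: [0, 0, 40/3, 8]
R3 ← R3 + R2: [0, 0, 0, 0]
2 nonzero rows, so rank(BM) = 2.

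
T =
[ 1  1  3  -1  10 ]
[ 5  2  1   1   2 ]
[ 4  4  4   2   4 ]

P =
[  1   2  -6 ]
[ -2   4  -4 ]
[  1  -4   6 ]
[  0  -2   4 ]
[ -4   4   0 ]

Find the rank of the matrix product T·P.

First compute TP:
[[-38,  36,   4],
 [ -6,  20, -28],
 [-16,  20,  -8]]
Now row reduce the product.
R2 ← R2 − (3/19)·R1: [0, 272/19, -544/19]
R3 ← R3 − (8/19)·R1: [0, 92/19, -184/19]
R3 ← R3 − (23/68)·R2: [0, 0, 0]
2 nonzero rows, so rank(TP) = 2.

2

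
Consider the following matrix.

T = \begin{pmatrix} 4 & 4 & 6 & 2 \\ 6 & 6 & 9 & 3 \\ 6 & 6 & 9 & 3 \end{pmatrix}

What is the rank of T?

1

Row reduce to echelon form.
R2 ← R2 − (3/2)·R1: [0, 0, 0, 0]
R3 ← R3 − (3/2)·R1: [0, 0, 0, 0]
Echelon form has 1 nonzero row, so rank(T) = 1.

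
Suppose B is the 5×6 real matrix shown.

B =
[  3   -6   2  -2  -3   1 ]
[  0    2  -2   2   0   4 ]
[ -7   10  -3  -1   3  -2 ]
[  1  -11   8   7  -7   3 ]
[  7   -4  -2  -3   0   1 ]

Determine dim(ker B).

Row reduce to echelon form.
R3 ← R3 + (7/3)·R1: [0, -4, 5/3, -17/3, -4, 1/3]
R4 ← R4 − (1/3)·R1: [0, -9, 22/3, 23/3, -6, 8/3]
R5 ← R5 − (7/3)·R1: [0, 10, -20/3, 5/3, 7, -4/3]
R3 ← R3 + (2)·R2: [0, 0, -7/3, -5/3, -4, 25/3]
R4 ← R4 + (9/2)·R2: [0, 0, -5/3, 50/3, -6, 62/3]
R5 ← R5 − (5)·R2: [0, 0, 10/3, -25/3, 7, -64/3]
R4 ← R4 − (5/7)·R3: [0, 0, 0, 125/7, -22/7, 103/7]
R5 ← R5 + (10/7)·R3: [0, 0, 0, -75/7, 9/7, -66/7]
R5 ← R5 + (3/5)·R4: [0, 0, 0, 0, -3/5, -3/5]
5 nonzero rows, so rank(B) = 5.
B has 6 columns; by rank–nullity, nullity = 6 − 5 = 1.

1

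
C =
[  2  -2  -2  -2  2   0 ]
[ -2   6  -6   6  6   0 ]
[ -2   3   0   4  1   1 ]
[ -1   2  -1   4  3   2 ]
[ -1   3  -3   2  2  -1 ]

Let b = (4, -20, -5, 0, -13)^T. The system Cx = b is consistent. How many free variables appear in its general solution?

Row reduce the augmented matrix [C | b].
R2 ← R2 + R1: [0, 4, -8, 4, 8, 0, -16]
R3 ← R3 + R1: [0, 1, -2, 2, 3, 1, -1]
R4 ← R4 + (1/2)·R1: [0, 1, -2, 3, 4, 2, 2]
R5 ← R5 + (1/2)·R1: [0, 2, -4, 1, 3, -1, -11]
R3 ← R3 − (1/4)·R2: [0, 0, 0, 1, 1, 1, 3]
R4 ← R4 − (1/4)·R2: [0, 0, 0, 2, 2, 2, 6]
R5 ← R5 − (1/2)·R2: [0, 0, 0, -1, -1, -1, -3]
R4 ← R4 − (2)·R3: [0, 0, 0, 0, 0, 0, 0]
R5 ← R5 + R3: [0, 0, 0, 0, 0, 0, 0]
The echelon form has 3 nonzero rows, and every pivot lies in the first 6 columns, so rank(C) = rank([C|b]) = 3.
The system is consistent.
Free variables = (unknowns) − (rank) = 6 − 3 = 3.

3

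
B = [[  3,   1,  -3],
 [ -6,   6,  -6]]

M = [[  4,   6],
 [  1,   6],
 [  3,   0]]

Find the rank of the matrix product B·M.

First compute BM:
[[  4,  24],
 [-36,   0]]
Now row reduce the product.
R2 ← R2 + (9)·R1: [0, 216]
2 nonzero rows, so rank(BM) = 2.

2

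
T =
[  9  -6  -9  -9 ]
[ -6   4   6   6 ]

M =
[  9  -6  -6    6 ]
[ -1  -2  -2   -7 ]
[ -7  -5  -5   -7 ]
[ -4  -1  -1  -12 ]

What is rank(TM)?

1

First compute TM:
[[186,  12,  12, 267],
 [-124,  -8,  -8, -178]]
Now row reduce the product.
R2 ← R2 + (2/3)·R1: [0, 0, 0, 0]
1 nonzero row, so rank(TM) = 1.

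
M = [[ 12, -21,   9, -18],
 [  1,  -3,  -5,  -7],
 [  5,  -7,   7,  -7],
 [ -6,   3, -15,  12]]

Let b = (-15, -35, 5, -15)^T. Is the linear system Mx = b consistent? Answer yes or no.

Row reduce the augmented matrix [M | b].
R2 ← R2 − (1/12)·R1: [0, -5/4, -23/4, -11/2, -135/4]
R3 ← R3 − (5/12)·R1: [0, 7/4, 13/4, 1/2, 45/4]
R4 ← R4 + (1/2)·R1: [0, -15/2, -21/2, 3, -45/2]
R3 ← R3 + (7/5)·R2: [0, 0, -24/5, -36/5, -36]
R4 ← R4 − (6)·R2: [0, 0, 24, 36, 180]
R4 ← R4 + (5)·R3: [0, 0, 0, 0, 0]
The echelon form has 3 nonzero rows, and every pivot lies in the first 4 columns, so rank(M) = rank([M|b]) = 3.
The system is consistent.

yes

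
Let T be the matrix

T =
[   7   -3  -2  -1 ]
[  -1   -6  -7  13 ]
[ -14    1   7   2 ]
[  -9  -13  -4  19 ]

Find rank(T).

Row reduce to echelon form.
R2 ← R2 + (1/7)·R1: [0, -45/7, -51/7, 90/7]
R3 ← R3 + (2)·R1: [0, -5, 3, 0]
R4 ← R4 + (9/7)·R1: [0, -118/7, -46/7, 124/7]
R3 ← R3 − (7/9)·R2: [0, 0, 26/3, -10]
R4 ← R4 − (118/45)·R2: [0, 0, 188/15, -16]
R4 ← R4 − (94/65)·R3: [0, 0, 0, -20/13]
Echelon form has 4 nonzero rows, so rank(T) = 4.

4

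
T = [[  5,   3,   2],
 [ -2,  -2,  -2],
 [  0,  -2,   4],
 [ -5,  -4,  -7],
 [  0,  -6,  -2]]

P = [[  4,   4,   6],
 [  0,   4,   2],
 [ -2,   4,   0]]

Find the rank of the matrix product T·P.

First compute TP:
[[ 16,  40,  36],
 [ -4, -24, -16],
 [ -8,   8,  -4],
 [ -6, -64, -38],
 [  4, -32, -12]]
Now row reduce the product.
R2 ← R2 + (1/4)·R1: [0, -14, -7]
R3 ← R3 + (1/2)·R1: [0, 28, 14]
R4 ← R4 + (3/8)·R1: [0, -49, -49/2]
R5 ← R5 − (1/4)·R1: [0, -42, -21]
R3 ← R3 + (2)·R2: [0, 0, 0]
R4 ← R4 − (7/2)·R2: [0, 0, 0]
R5 ← R5 − (3)·R2: [0, 0, 0]
2 nonzero rows, so rank(TP) = 2.

2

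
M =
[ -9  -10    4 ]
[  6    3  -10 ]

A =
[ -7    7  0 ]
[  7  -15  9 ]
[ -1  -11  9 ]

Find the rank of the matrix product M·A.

First compute MA:
[[-11,  43, -54],
 [-11, 107, -63]]
Now row reduce the product.
R2 ← R2 − R1: [0, 64, -9]
2 nonzero rows, so rank(MA) = 2.

2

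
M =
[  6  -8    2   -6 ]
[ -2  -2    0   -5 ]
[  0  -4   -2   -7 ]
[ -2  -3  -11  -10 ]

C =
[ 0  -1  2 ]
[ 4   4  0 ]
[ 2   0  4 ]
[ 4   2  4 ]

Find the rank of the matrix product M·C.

2

First compute MC:
[[-52, -50,  -4],
 [-28, -16, -24],
 [-48, -30, -36],
 [-74, -30, -88]]
Now row reduce the product.
R2 ← R2 − (7/13)·R1: [0, 142/13, -284/13]
R3 ← R3 − (12/13)·R1: [0, 210/13, -420/13]
R4 ← R4 − (37/26)·R1: [0, 535/13, -1070/13]
R3 ← R3 − (105/71)·R2: [0, 0, 0]
R4 ← R4 − (535/142)·R2: [0, 0, 0]
2 nonzero rows, so rank(MC) = 2.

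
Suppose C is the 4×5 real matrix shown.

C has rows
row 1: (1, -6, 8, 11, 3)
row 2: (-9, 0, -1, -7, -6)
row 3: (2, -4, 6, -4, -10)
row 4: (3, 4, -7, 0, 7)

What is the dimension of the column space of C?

4

Row reduce to echelon form.
R2 ← R2 + (9)·R1: [0, -54, 71, 92, 21]
R3 ← R3 − (2)·R1: [0, 8, -10, -26, -16]
R4 ← R4 − (3)·R1: [0, 22, -31, -33, -2]
R3 ← R3 + (4/27)·R2: [0, 0, 14/27, -334/27, -116/9]
R4 ← R4 + (11/27)·R2: [0, 0, -56/27, 121/27, 59/9]
R4 ← R4 + (4)·R3: [0, 0, 0, -45, -45]
Echelon form has 4 nonzero rows, so rank(C) = 4.
The column space has dimension equal to the rank: 4.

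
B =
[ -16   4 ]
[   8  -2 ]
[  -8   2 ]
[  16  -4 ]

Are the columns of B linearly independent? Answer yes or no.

Row reduce B to echelon form.
R2 ← R2 + (1/2)·R1: [0, 0]
R3 ← R3 − (1/2)·R1: [0, 0]
R4 ← R4 + R1: [0, 0]
1 pivot among 2 columns.
Only 1 < 2 pivot columns, so the columns are linearly dependent.

no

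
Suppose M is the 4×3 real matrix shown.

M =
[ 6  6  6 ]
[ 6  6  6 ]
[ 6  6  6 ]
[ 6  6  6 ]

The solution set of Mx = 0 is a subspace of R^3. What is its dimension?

Row reduce to echelon form.
R2 ← R2 − R1: [0, 0, 0]
R3 ← R3 − R1: [0, 0, 0]
R4 ← R4 − R1: [0, 0, 0]
1 nonzero row, so rank(M) = 1.
M has 3 columns; by rank–nullity, nullity = 3 − 1 = 2.

2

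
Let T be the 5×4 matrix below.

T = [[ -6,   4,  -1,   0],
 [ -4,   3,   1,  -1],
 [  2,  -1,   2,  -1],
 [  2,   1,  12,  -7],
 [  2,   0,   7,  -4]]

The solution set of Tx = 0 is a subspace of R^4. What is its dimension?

2

Row reduce to echelon form.
R2 ← R2 − (2/3)·R1: [0, 1/3, 5/3, -1]
R3 ← R3 + (1/3)·R1: [0, 1/3, 5/3, -1]
R4 ← R4 + (1/3)·R1: [0, 7/3, 35/3, -7]
R5 ← R5 + (1/3)·R1: [0, 4/3, 20/3, -4]
R3 ← R3 − R2: [0, 0, 0, 0]
R4 ← R4 − (7)·R2: [0, 0, 0, 0]
R5 ← R5 − (4)·R2: [0, 0, 0, 0]
2 nonzero rows, so rank(T) = 2.
T has 4 columns; by rank–nullity, nullity = 4 − 2 = 2.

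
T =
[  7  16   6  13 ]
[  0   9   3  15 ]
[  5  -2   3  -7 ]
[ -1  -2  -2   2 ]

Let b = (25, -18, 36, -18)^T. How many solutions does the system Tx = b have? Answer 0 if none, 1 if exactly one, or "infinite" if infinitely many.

1

Row reduce the augmented matrix [T | b].
R3 ← R3 − (5/7)·R1: [0, -94/7, -9/7, -114/7, 127/7]
R4 ← R4 + (1/7)·R1: [0, 2/7, -8/7, 27/7, -101/7]
R3 ← R3 + (94/63)·R2: [0, 0, 67/21, 128/21, -61/7]
R4 ← R4 − (2/63)·R2: [0, 0, -26/21, 71/21, -97/7]
R4 ← R4 + (26/67)·R3: [0, 0, 0, 385/67, -1155/67]
The echelon form has 4 nonzero rows, and every pivot lies in the first 4 columns, so rank(T) = rank([T|b]) = 4.
The system is consistent.
rank = 4 = number of unknowns, so the solution is unique.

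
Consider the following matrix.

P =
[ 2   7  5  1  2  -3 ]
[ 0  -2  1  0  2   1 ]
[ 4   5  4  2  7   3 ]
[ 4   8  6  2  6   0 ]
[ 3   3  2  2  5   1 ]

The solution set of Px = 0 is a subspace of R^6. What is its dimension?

Row reduce to echelon form.
R3 ← R3 − (2)·R1: [0, -9, -6, 0, 3, 9]
R4 ← R4 − (2)·R1: [0, -6, -4, 0, 2, 6]
R5 ← R5 − (3/2)·R1: [0, -15/2, -11/2, 1/2, 2, 11/2]
R3 ← R3 − (9/2)·R2: [0, 0, -21/2, 0, -6, 9/2]
R4 ← R4 − (3)·R2: [0, 0, -7, 0, -4, 3]
R5 ← R5 − (15/4)·R2: [0, 0, -37/4, 1/2, -11/2, 7/4]
R4 ← R4 − (2/3)·R3: [0, 0, 0, 0, 0, 0]
R5 ← R5 − (37/42)·R3: [0, 0, 0, 1/2, -3/14, -31/14]
Swap R4 ↔ R5
4 nonzero rows, so rank(P) = 4.
P has 6 columns; by rank–nullity, nullity = 6 − 4 = 2.

2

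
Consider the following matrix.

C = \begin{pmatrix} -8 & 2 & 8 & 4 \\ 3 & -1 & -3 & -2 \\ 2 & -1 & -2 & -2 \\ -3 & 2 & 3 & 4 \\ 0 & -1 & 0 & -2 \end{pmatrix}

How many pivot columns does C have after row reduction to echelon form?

Row reduce to echelon form.
R2 ← R2 + (3/8)·R1: [0, -1/4, 0, -1/2]
R3 ← R3 + (1/4)·R1: [0, -1/2, 0, -1]
R4 ← R4 − (3/8)·R1: [0, 5/4, 0, 5/2]
R3 ← R3 − (2)·R2: [0, 0, 0, 0]
R4 ← R4 + (5)·R2: [0, 0, 0, 0]
R5 ← R5 − (4)·R2: [0, 0, 0, 0]
Echelon form has 2 nonzero rows, so rank(C) = 2.
Each nonzero row contributes one pivot column: 2 pivot columns.

2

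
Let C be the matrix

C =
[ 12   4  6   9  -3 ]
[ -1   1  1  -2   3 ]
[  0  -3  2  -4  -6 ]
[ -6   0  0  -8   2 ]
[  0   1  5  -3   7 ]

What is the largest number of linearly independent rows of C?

Row reduce to echelon form.
R2 ← R2 + (1/12)·R1: [0, 4/3, 3/2, -5/4, 11/4]
R4 ← R4 + (1/2)·R1: [0, 2, 3, -7/2, 1/2]
R3 ← R3 + (9/4)·R2: [0, 0, 43/8, -109/16, 3/16]
R4 ← R4 − (3/2)·R2: [0, 0, 3/4, -13/8, -29/8]
R5 ← R5 − (3/4)·R2: [0, 0, 31/8, -33/16, 79/16]
R4 ← R4 − (6/43)·R3: [0, 0, 0, -29/43, -157/43]
R5 ← R5 − (31/43)·R3: [0, 0, 0, 245/86, 413/86]
R5 ← R5 + (245/58)·R4: [0, 0, 0, 0, -308/29]
Echelon form has 5 nonzero rows, so rank(C) = 5.
The rank gives the maximum number of linearly independent rows: 5.

5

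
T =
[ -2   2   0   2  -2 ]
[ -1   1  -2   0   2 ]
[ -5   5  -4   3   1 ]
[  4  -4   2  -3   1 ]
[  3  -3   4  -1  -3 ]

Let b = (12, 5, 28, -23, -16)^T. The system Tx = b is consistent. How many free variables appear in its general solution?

3

Row reduce the augmented matrix [T | b].
R2 ← R2 − (1/2)·R1: [0, 0, -2, -1, 3, -1]
R3 ← R3 − (5/2)·R1: [0, 0, -4, -2, 6, -2]
R4 ← R4 + (2)·R1: [0, 0, 2, 1, -3, 1]
R5 ← R5 + (3/2)·R1: [0, 0, 4, 2, -6, 2]
R3 ← R3 − (2)·R2: [0, 0, 0, 0, 0, 0]
R4 ← R4 + R2: [0, 0, 0, 0, 0, 0]
R5 ← R5 + (2)·R2: [0, 0, 0, 0, 0, 0]
The echelon form has 2 nonzero rows, and every pivot lies in the first 5 columns, so rank(T) = rank([T|b]) = 2.
The system is consistent.
Free variables = (unknowns) − (rank) = 5 − 2 = 3.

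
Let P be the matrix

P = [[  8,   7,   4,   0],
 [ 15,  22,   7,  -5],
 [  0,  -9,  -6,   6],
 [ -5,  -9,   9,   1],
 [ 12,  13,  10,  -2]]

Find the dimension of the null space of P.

1

Row reduce to echelon form.
R2 ← R2 − (15/8)·R1: [0, 71/8, -1/2, -5]
R4 ← R4 + (5/8)·R1: [0, -37/8, 23/2, 1]
R5 ← R5 − (3/2)·R1: [0, 5/2, 4, -2]
R3 ← R3 + (72/71)·R2: [0, 0, -462/71, 66/71]
R4 ← R4 + (37/71)·R2: [0, 0, 798/71, -114/71]
R5 ← R5 − (20/71)·R2: [0, 0, 294/71, -42/71]
R4 ← R4 + (19/11)·R3: [0, 0, 0, 0]
R5 ← R5 + (7/11)·R3: [0, 0, 0, 0]
3 nonzero rows, so rank(P) = 3.
P has 4 columns; by rank–nullity, nullity = 4 − 3 = 1.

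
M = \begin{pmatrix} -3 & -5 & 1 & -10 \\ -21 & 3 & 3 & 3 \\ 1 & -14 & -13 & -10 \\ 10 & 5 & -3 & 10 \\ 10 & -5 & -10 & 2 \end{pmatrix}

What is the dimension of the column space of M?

4

Row reduce to echelon form.
R2 ← R2 − (7)·R1: [0, 38, -4, 73]
R3 ← R3 + (1/3)·R1: [0, -47/3, -38/3, -40/3]
R4 ← R4 + (10/3)·R1: [0, -35/3, 1/3, -70/3]
R5 ← R5 + (10/3)·R1: [0, -65/3, -20/3, -94/3]
R3 ← R3 + (47/114)·R2: [0, 0, -272/19, 637/38]
R4 ← R4 + (35/114)·R2: [0, 0, -17/19, -35/38]
R5 ← R5 + (65/114)·R2: [0, 0, -170/19, 391/38]
R4 ← R4 − (1/16)·R3: [0, 0, 0, -63/32]
R5 ← R5 − (5/8)·R3: [0, 0, 0, -3/16]
R5 ← R5 − (2/21)·R4: [0, 0, 0, 0]
Echelon form has 4 nonzero rows, so rank(M) = 4.
The column space has dimension equal to the rank: 4.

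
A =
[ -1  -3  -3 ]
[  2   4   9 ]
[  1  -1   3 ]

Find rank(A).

Row reduce to echelon form.
R2 ← R2 + (2)·R1: [0, -2, 3]
R3 ← R3 + R1: [0, -4, 0]
R3 ← R3 − (2)·R2: [0, 0, -6]
Echelon form has 3 nonzero rows, so rank(A) = 3.

3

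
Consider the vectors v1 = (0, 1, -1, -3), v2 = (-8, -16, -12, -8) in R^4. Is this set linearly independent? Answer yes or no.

yes

Form the matrix with these vectors as rows and row reduce.
Swap R1 ↔ R2
2 nonzero rows, so the 2 vectors span a space of dimension 2.
Since 2 = 2, the vectors are linearly independent.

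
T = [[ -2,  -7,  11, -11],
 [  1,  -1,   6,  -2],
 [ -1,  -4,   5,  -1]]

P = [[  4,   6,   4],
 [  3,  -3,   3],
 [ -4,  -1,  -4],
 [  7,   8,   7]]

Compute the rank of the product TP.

First compute TP:
[[-150, -90, -150],
 [-37, -13, -37],
 [-43,  -7, -43]]
Now row reduce the product.
R2 ← R2 − (37/150)·R1: [0, 46/5, 0]
R3 ← R3 − (43/150)·R1: [0, 94/5, 0]
R3 ← R3 − (47/23)·R2: [0, 0, 0]
2 nonzero rows, so rank(TP) = 2.

2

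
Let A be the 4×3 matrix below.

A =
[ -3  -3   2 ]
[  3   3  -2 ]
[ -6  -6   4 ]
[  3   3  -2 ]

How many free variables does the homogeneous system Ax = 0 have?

Row reduce to echelon form.
R2 ← R2 + R1: [0, 0, 0]
R3 ← R3 − (2)·R1: [0, 0, 0]
R4 ← R4 + R1: [0, 0, 0]
1 nonzero row, so rank(A) = 1.
A has 3 columns; by rank–nullity, nullity = 3 − 1 = 2.

2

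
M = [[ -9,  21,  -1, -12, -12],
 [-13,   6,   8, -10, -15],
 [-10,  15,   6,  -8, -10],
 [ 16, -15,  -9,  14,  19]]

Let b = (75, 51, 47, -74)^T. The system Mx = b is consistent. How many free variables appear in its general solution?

1

Row reduce the augmented matrix [M | b].
R2 ← R2 − (13/9)·R1: [0, -73/3, 85/9, 22/3, 7/3, -172/3]
R3 ← R3 − (10/9)·R1: [0, -25/3, 64/9, 16/3, 10/3, -109/3]
R4 ← R4 + (16/9)·R1: [0, 67/3, -97/9, -22/3, -7/3, 178/3]
R3 ← R3 − (25/73)·R2: [0, 0, 283/73, 206/73, 185/73, -1219/73]
R4 ← R4 + (67/73)·R2: [0, 0, -154/73, -44/73, -14/73, 490/73]
R4 ← R4 + (154/283)·R3: [0, 0, 0, 264/283, 336/283, -672/283]
The echelon form has 4 nonzero rows, and every pivot lies in the first 5 columns, so rank(M) = rank([M|b]) = 4.
The system is consistent.
Free variables = (unknowns) − (rank) = 5 − 4 = 1.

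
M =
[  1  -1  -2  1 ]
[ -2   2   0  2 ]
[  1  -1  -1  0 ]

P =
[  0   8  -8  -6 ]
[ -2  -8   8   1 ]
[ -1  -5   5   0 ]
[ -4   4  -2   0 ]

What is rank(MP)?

First compute MP:
[[  0,  30, -28,  -7],
 [-12, -24,  28,  14],
 [  3,  21, -21,  -7]]
Now row reduce the product.
Swap R1 ↔ R2
R3 ← R3 + (1/4)·R1: [0, 15, -14, -7/2]
R3 ← R3 − (1/2)·R2: [0, 0, 0, 0]
2 nonzero rows, so rank(MP) = 2.

2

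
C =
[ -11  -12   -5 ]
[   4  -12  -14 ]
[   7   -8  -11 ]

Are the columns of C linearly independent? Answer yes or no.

yes

Row reduce C to echelon form.
R2 ← R2 + (4/11)·R1: [0, -180/11, -174/11]
R3 ← R3 + (7/11)·R1: [0, -172/11, -156/11]
R3 ← R3 − (43/45)·R2: [0, 0, 14/15]
3 pivots among 3 columns.
Every column is a pivot column, so the columns are linearly independent.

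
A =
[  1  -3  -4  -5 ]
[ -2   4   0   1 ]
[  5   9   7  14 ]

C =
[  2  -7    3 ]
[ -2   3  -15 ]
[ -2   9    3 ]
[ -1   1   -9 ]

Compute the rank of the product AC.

2

First compute AC:
[[ 21, -57,  81],
 [-13,  27, -75],
 [-36,  69, -225]]
Now row reduce the product.
R2 ← R2 + (13/21)·R1: [0, -58/7, -174/7]
R3 ← R3 + (12/7)·R1: [0, -201/7, -603/7]
R3 ← R3 − (201/58)·R2: [0, 0, 0]
2 nonzero rows, so rank(AC) = 2.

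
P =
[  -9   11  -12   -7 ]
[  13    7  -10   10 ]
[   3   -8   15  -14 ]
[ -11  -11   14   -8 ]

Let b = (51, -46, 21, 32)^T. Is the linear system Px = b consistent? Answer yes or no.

yes

Row reduce the augmented matrix [P | b].
R2 ← R2 + (13/9)·R1: [0, 206/9, -82/3, -1/9, 83/3]
R3 ← R3 + (1/3)·R1: [0, -13/3, 11, -49/3, 38]
R4 ← R4 − (11/9)·R1: [0, -220/9, 86/3, 5/9, -91/3]
R3 ← R3 + (39/206)·R2: [0, 0, 600/103, -3369/206, 8907/206]
R4 ← R4 + (110/103)·R2: [0, 0, -54/103, 45/103, -81/103]
R4 ← R4 + (9/100)·R3: [0, 0, 0, -207/200, 621/200]
The echelon form has 4 nonzero rows, and every pivot lies in the first 4 columns, so rank(P) = rank([P|b]) = 4.
The system is consistent.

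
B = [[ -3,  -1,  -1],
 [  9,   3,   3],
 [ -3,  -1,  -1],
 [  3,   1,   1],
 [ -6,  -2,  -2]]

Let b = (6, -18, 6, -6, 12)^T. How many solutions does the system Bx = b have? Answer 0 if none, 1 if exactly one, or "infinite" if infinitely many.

Row reduce the augmented matrix [B | b].
R2 ← R2 + (3)·R1: [0, 0, 0, 0]
R3 ← R3 − R1: [0, 0, 0, 0]
R4 ← R4 + R1: [0, 0, 0, 0]
R5 ← R5 − (2)·R1: [0, 0, 0, 0]
The echelon form has 1 nonzero rows, and every pivot lies in the first 3 columns, so rank(B) = rank([B|b]) = 1.
The system is consistent.
rank = 1 < 3 unknowns, so there are infinitely many solutions.

infinite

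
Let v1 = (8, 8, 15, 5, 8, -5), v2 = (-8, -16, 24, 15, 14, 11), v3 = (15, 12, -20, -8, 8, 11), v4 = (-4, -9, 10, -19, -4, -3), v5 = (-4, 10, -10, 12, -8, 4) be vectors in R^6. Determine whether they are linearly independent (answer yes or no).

yes

Form the matrix with these vectors as rows and row reduce.
R2 ← R2 + R1: [0, -8, 39, 20, 22, 6]
R3 ← R3 − (15/8)·R1: [0, -3, -385/8, -139/8, -7, 163/8]
R4 ← R4 + (1/2)·R1: [0, -5, 35/2, -33/2, 0, -11/2]
R5 ← R5 + (1/2)·R1: [0, 14, -5/2, 29/2, -4, 3/2]
R3 ← R3 − (3/8)·R2: [0, 0, -251/4, -199/8, -61/4, 145/8]
R4 ← R4 − (5/8)·R2: [0, 0, -55/8, -29, -55/4, -37/4]
R5 ← R5 + (7/4)·R2: [0, 0, 263/4, 99/2, 69/2, 12]
R4 ← R4 − (55/502)·R3: [0, 0, 0, -105519/4016, -24255/2008, -45123/4016]
R5 ← R5 + (263/251)·R3: [0, 0, 0, 47059/2008, 18595/1004, 62231/2008]
R5 ← R5 + (94118/105519)·R4: [0, 0, 0, 0, 272480/35173, 737568/35173]
5 nonzero rows, so the 5 vectors span a space of dimension 5.
Since 5 = 5, the vectors are linearly independent.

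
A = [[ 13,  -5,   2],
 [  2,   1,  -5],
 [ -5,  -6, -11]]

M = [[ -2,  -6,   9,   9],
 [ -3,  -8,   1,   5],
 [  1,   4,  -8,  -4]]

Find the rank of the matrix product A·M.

First compute AM:
[[ -9, -30,  96,  84],
 [-12, -40,  59,  43],
 [ 17,  34,  37, -31]]
Now row reduce the product.
R2 ← R2 − (4/3)·R1: [0, 0, -69, -69]
R3 ← R3 + (17/9)·R1: [0, -68/3, 655/3, 383/3]
Swap R2 ↔ R3
3 nonzero rows, so rank(AM) = 3.

3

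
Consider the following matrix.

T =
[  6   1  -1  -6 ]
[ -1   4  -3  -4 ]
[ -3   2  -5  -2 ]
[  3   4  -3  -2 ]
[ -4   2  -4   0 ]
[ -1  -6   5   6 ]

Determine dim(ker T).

0

Row reduce to echelon form.
R2 ← R2 + (1/6)·R1: [0, 25/6, -19/6, -5]
R3 ← R3 + (1/2)·R1: [0, 5/2, -11/2, -5]
R4 ← R4 − (1/2)·R1: [0, 7/2, -5/2, 1]
R5 ← R5 + (2/3)·R1: [0, 8/3, -14/3, -4]
R6 ← R6 + (1/6)·R1: [0, -35/6, 29/6, 5]
R3 ← R3 − (3/5)·R2: [0, 0, -18/5, -2]
R4 ← R4 − (21/25)·R2: [0, 0, 4/25, 26/5]
R5 ← R5 − (16/25)·R2: [0, 0, -66/25, -4/5]
R6 ← R6 + (7/5)·R2: [0, 0, 2/5, -2]
R4 ← R4 + (2/45)·R3: [0, 0, 0, 46/9]
R5 ← R5 − (11/15)·R3: [0, 0, 0, 2/3]
R6 ← R6 + (1/9)·R3: [0, 0, 0, -20/9]
R5 ← R5 − (3/23)·R4: [0, 0, 0, 0]
R6 ← R6 + (10/23)·R4: [0, 0, 0, 0]
4 nonzero rows, so rank(T) = 4.
T has 4 columns; by rank–nullity, nullity = 4 − 4 = 0.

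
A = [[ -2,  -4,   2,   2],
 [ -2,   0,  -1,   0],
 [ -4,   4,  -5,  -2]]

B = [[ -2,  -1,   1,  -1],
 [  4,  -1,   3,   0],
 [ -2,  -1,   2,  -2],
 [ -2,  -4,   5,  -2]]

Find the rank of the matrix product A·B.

First compute AB:
[[-20,  -4,   0,  -6],
 [  6,   3,  -4,   4],
 [ 38,  13, -12,  18]]
Now row reduce the product.
R2 ← R2 + (3/10)·R1: [0, 9/5, -4, 11/5]
R3 ← R3 + (19/10)·R1: [0, 27/5, -12, 33/5]
R3 ← R3 − (3)·R2: [0, 0, 0, 0]
2 nonzero rows, so rank(AB) = 2.

2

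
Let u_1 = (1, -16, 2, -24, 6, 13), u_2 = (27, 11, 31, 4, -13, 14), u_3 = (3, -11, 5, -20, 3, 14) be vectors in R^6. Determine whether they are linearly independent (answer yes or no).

Form the matrix with these vectors as rows and row reduce.
R2 ← R2 − (27)·R1: [0, 443, -23, 652, -175, -337]
R3 ← R3 − (3)·R1: [0, 37, -1, 52, -15, -25]
R3 ← R3 − (37/443)·R2: [0, 0, 408/443, -1088/443, -170/443, 1394/443]
3 nonzero rows, so the 3 vectors span a space of dimension 3.
Since 3 = 3, the vectors are linearly independent.

yes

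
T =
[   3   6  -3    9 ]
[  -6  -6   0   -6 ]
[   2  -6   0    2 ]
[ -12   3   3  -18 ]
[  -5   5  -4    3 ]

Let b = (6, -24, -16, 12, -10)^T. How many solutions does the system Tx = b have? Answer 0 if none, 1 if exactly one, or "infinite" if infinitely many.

Row reduce the augmented matrix [T | b].
R2 ← R2 + (2)·R1: [0, 6, -6, 12, -12]
R3 ← R3 − (2/3)·R1: [0, -10, 2, -4, -20]
R4 ← R4 + (4)·R1: [0, 27, -9, 18, 36]
R5 ← R5 + (5/3)·R1: [0, 15, -9, 18, 0]
R3 ← R3 + (5/3)·R2: [0, 0, -8, 16, -40]
R4 ← R4 − (9/2)·R2: [0, 0, 18, -36, 90]
R5 ← R5 − (5/2)·R2: [0, 0, 6, -12, 30]
R4 ← R4 + (9/4)·R3: [0, 0, 0, 0, 0]
R5 ← R5 + (3/4)·R3: [0, 0, 0, 0, 0]
The echelon form has 3 nonzero rows, and every pivot lies in the first 4 columns, so rank(T) = rank([T|b]) = 3.
The system is consistent.
rank = 3 < 4 unknowns, so there are infinitely many solutions.

infinite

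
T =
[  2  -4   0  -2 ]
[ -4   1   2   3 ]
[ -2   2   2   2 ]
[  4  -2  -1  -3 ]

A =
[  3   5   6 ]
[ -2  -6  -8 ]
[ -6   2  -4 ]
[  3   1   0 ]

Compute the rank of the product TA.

3

First compute TA:
[[  8,  32,  44],
 [-17, -19, -40],
 [-16, -16, -36],
 [ 13,  27,  44]]
Now row reduce the product.
R2 ← R2 + (17/8)·R1: [0, 49, 107/2]
R3 ← R3 + (2)·R1: [0, 48, 52]
R4 ← R4 − (13/8)·R1: [0, -25, -55/2]
R3 ← R3 − (48/49)·R2: [0, 0, -20/49]
R4 ← R4 + (25/49)·R2: [0, 0, -10/49]
R4 ← R4 − (1/2)·R3: [0, 0, 0]
3 nonzero rows, so rank(TA) = 3.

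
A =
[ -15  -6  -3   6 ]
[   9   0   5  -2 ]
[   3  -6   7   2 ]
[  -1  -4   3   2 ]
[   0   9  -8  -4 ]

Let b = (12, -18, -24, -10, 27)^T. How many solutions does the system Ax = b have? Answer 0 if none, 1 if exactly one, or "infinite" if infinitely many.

Row reduce the augmented matrix [A | b].
R2 ← R2 + (3/5)·R1: [0, -18/5, 16/5, 8/5, -54/5]
R3 ← R3 + (1/5)·R1: [0, -36/5, 32/5, 16/5, -108/5]
R4 ← R4 − (1/15)·R1: [0, -18/5, 16/5, 8/5, -54/5]
R3 ← R3 − (2)·R2: [0, 0, 0, 0, 0]
R4 ← R4 − R2: [0, 0, 0, 0, 0]
R5 ← R5 + (5/2)·R2: [0, 0, 0, 0, 0]
The echelon form has 2 nonzero rows, and every pivot lies in the first 4 columns, so rank(A) = rank([A|b]) = 2.
The system is consistent.
rank = 2 < 4 unknowns, so there are infinitely many solutions.

infinite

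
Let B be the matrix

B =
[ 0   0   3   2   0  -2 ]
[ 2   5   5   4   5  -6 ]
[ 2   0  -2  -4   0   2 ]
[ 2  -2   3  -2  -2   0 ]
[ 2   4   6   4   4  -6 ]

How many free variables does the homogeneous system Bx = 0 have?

Row reduce to echelon form.
Swap R1 ↔ R2
R3 ← R3 − R1: [0, -5, -7, -8, -5, 8]
R4 ← R4 − R1: [0, -7, -2, -6, -7, 6]
R5 ← R5 − R1: [0, -1, 1, 0, -1, 0]
Swap R2 ↔ R3
R4 ← R4 − (7/5)·R2: [0, 0, 39/5, 26/5, 0, -26/5]
R5 ← R5 − (1/5)·R2: [0, 0, 12/5, 8/5, 0, -8/5]
R4 ← R4 − (13/5)·R3: [0, 0, 0, 0, 0, 0]
R5 ← R5 − (4/5)·R3: [0, 0, 0, 0, 0, 0]
3 nonzero rows, so rank(B) = 3.
B has 6 columns; by rank–nullity, nullity = 6 − 3 = 3.

3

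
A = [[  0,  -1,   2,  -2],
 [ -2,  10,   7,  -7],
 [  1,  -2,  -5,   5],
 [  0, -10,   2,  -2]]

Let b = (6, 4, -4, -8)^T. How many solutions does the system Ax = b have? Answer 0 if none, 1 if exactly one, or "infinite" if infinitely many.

0

Row reduce the augmented matrix [A | b].
Swap R1 ↔ R2
R3 ← R3 + (1/2)·R1: [0, 3, -3/2, 3/2, -2]
R3 ← R3 + (3)·R2: [0, 0, 9/2, -9/2, 16]
R4 ← R4 − (10)·R2: [0, 0, -18, 18, -68]
R4 ← R4 + (4)·R3: [0, 0, 0, 0, -4]
The echelon form has 4 nonzero rows; the last pivot sits in the augmented column, so rank(A) = 3 but rank([A|b]) = 4.
Since the ranks differ, the system is inconsistent.
It has no solutions.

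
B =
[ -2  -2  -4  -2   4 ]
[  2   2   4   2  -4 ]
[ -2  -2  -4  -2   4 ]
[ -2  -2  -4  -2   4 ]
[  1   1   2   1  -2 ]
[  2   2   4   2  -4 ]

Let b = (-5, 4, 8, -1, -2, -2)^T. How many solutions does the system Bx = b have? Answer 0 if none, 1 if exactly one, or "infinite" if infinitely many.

Row reduce the augmented matrix [B | b].
R2 ← R2 + R1: [0, 0, 0, 0, 0, -1]
R3 ← R3 − R1: [0, 0, 0, 0, 0, 13]
R4 ← R4 − R1: [0, 0, 0, 0, 0, 4]
R5 ← R5 + (1/2)·R1: [0, 0, 0, 0, 0, -9/2]
R6 ← R6 + R1: [0, 0, 0, 0, 0, -7]
R3 ← R3 + (13)·R2: [0, 0, 0, 0, 0, 0]
R4 ← R4 + (4)·R2: [0, 0, 0, 0, 0, 0]
R5 ← R5 − (9/2)·R2: [0, 0, 0, 0, 0, 0]
R6 ← R6 − (7)·R2: [0, 0, 0, 0, 0, 0]
The echelon form has 2 nonzero rows; the last pivot sits in the augmented column, so rank(B) = 1 but rank([B|b]) = 2.
Since the ranks differ, the system is inconsistent.
It has no solutions.

0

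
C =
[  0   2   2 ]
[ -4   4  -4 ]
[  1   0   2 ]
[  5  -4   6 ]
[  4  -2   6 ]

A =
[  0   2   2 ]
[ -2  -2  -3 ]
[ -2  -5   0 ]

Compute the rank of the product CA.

2

First compute CA:
[[ -8, -14,  -6],
 [  0,   4, -20],
 [ -4,  -8,   2],
 [ -4, -12,  22],
 [ -8, -18,  14]]
Now row reduce the product.
R3 ← R3 − (1/2)·R1: [0, -1, 5]
R4 ← R4 − (1/2)·R1: [0, -5, 25]
R5 ← R5 − R1: [0, -4, 20]
R3 ← R3 + (1/4)·R2: [0, 0, 0]
R4 ← R4 + (5/4)·R2: [0, 0, 0]
R5 ← R5 + R2: [0, 0, 0]
2 nonzero rows, so rank(CA) = 2.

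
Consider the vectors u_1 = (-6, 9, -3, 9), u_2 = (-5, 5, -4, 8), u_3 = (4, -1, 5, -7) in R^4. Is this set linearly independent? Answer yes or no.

no

Form the matrix with these vectors as rows and row reduce.
R2 ← R2 − (5/6)·R1: [0, -5/2, -3/2, 1/2]
R3 ← R3 + (2/3)·R1: [0, 5, 3, -1]
R3 ← R3 + (2)·R2: [0, 0, 0, 0]
2 nonzero rows, so the 3 vectors span a space of dimension 2.
Since 2 < 3, the vectors are linearly dependent.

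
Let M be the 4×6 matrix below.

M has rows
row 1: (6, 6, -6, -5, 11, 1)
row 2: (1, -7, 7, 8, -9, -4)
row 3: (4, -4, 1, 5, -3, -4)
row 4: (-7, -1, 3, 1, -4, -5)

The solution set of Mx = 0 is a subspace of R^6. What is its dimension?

2

Row reduce to echelon form.
R2 ← R2 − (1/6)·R1: [0, -8, 8, 53/6, -65/6, -25/6]
R3 ← R3 − (2/3)·R1: [0, -8, 5, 25/3, -31/3, -14/3]
R4 ← R4 + (7/6)·R1: [0, 6, -4, -29/6, 53/6, -23/6]
R3 ← R3 − R2: [0, 0, -3, -1/2, 1/2, -1/2]
R4 ← R4 + (3/4)·R2: [0, 0, 2, 43/24, 17/24, -167/24]
R4 ← R4 + (2/3)·R3: [0, 0, 0, 35/24, 25/24, -175/24]
4 nonzero rows, so rank(M) = 4.
M has 6 columns; by rank–nullity, nullity = 6 − 4 = 2.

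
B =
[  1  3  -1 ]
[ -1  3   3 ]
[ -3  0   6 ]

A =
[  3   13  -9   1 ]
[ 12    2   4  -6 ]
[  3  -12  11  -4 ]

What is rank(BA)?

2

First compute BA:
[[ 36,  31,  -8, -13],
 [ 42, -43,  54, -31],
 [  9, -111,  93, -27]]
Now row reduce the product.
R2 ← R2 − (7/6)·R1: [0, -475/6, 190/3, -95/6]
R3 ← R3 − (1/4)·R1: [0, -475/4, 95, -95/4]
R3 ← R3 − (3/2)·R2: [0, 0, 0, 0]
2 nonzero rows, so rank(BA) = 2.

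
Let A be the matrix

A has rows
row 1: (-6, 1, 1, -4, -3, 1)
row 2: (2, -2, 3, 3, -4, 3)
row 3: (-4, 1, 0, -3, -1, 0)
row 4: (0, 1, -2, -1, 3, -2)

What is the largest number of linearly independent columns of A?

Row reduce to echelon form.
R2 ← R2 + (1/3)·R1: [0, -5/3, 10/3, 5/3, -5, 10/3]
R3 ← R3 − (2/3)·R1: [0, 1/3, -2/3, -1/3, 1, -2/3]
R3 ← R3 + (1/5)·R2: [0, 0, 0, 0, 0, 0]
R4 ← R4 + (3/5)·R2: [0, 0, 0, 0, 0, 0]
Echelon form has 2 nonzero rows, so rank(A) = 2.
The rank gives the maximum number of linearly independent columns: 2.

2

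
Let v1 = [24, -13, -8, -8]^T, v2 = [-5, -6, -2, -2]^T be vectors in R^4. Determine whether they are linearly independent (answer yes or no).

Form the matrix with these vectors as rows and row reduce.
R2 ← R2 + (5/24)·R1: [0, -209/24, -11/3, -11/3]
2 nonzero rows, so the 2 vectors span a space of dimension 2.
Since 2 = 2, the vectors are linearly independent.

yes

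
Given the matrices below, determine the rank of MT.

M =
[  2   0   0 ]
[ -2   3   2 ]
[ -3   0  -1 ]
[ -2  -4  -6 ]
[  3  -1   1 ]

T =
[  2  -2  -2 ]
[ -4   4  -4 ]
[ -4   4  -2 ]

First compute MT:
[[  4,  -4,  -4],
 [-24,  24, -12],
 [ -2,   2,   8],
 [ 36, -36,  32],
 [  6,  -6,  -4]]
Now row reduce the product.
R2 ← R2 + (6)·R1: [0, 0, -36]
R3 ← R3 + (1/2)·R1: [0, 0, 6]
R4 ← R4 − (9)·R1: [0, 0, 68]
R5 ← R5 − (3/2)·R1: [0, 0, 2]
R3 ← R3 + (1/6)·R2: [0, 0, 0]
R4 ← R4 + (17/9)·R2: [0, 0, 0]
R5 ← R5 + (1/18)·R2: [0, 0, 0]
2 nonzero rows, so rank(MT) = 2.

2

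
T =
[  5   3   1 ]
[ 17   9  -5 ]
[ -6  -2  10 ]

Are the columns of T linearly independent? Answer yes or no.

no

Row reduce T to echelon form.
R2 ← R2 − (17/5)·R1: [0, -6/5, -42/5]
R3 ← R3 + (6/5)·R1: [0, 8/5, 56/5]
R3 ← R3 + (4/3)·R2: [0, 0, 0]
2 pivots among 3 columns.
Only 2 < 3 pivot columns, so the columns are linearly dependent.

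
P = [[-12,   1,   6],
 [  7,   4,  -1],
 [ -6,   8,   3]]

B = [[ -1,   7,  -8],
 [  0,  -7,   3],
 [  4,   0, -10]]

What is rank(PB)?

First compute PB:
[[ 36, -91,  39],
 [-11,  21, -34],
 [ 18, -98,  42]]
Now row reduce the product.
R2 ← R2 + (11/36)·R1: [0, -245/36, -265/12]
R3 ← R3 − (1/2)·R1: [0, -105/2, 45/2]
R3 ← R3 − (54/7)·R2: [0, 0, 1350/7]
3 nonzero rows, so rank(PB) = 3.

3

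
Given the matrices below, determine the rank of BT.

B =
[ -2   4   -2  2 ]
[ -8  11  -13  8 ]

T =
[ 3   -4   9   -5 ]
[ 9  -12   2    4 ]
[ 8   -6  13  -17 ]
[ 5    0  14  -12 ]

2

First compute BT:
[[ 24, -28,  -8,  36],
 [ 11, -22, -107, 209]]
Now row reduce the product.
R2 ← R2 − (11/24)·R1: [0, -55/6, -310/3, 385/2]
2 nonzero rows, so rank(BT) = 2.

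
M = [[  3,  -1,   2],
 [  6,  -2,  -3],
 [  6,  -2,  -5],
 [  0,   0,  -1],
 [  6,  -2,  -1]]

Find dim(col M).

2

Row reduce to echelon form.
R2 ← R2 − (2)·R1: [0, 0, -7]
R3 ← R3 − (2)·R1: [0, 0, -9]
R5 ← R5 − (2)·R1: [0, 0, -5]
R3 ← R3 − (9/7)·R2: [0, 0, 0]
R4 ← R4 − (1/7)·R2: [0, 0, 0]
R5 ← R5 − (5/7)·R2: [0, 0, 0]
Echelon form has 2 nonzero rows, so rank(M) = 2.
The column space has dimension equal to the rank: 2.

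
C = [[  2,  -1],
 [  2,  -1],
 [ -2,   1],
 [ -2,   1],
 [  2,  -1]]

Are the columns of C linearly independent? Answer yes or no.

Row reduce C to echelon form.
R2 ← R2 − R1: [0, 0]
R3 ← R3 + R1: [0, 0]
R4 ← R4 + R1: [0, 0]
R5 ← R5 − R1: [0, 0]
1 pivot among 2 columns.
Only 1 < 2 pivot columns, so the columns are linearly dependent.

no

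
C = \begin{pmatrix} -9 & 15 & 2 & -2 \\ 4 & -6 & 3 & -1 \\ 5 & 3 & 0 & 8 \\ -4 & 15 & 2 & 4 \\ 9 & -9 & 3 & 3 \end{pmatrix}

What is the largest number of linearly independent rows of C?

3

Row reduce to echelon form.
R2 ← R2 + (4/9)·R1: [0, 2/3, 35/9, -17/9]
R3 ← R3 + (5/9)·R1: [0, 34/3, 10/9, 62/9]
R4 ← R4 − (4/9)·R1: [0, 25/3, 10/9, 44/9]
R5 ← R5 + R1: [0, 6, 5, 1]
R3 ← R3 − (17)·R2: [0, 0, -65, 39]
R4 ← R4 − (25/2)·R2: [0, 0, -95/2, 57/2]
R5 ← R5 − (9)·R2: [0, 0, -30, 18]
R4 ← R4 − (19/26)·R3: [0, 0, 0, 0]
R5 ← R5 − (6/13)·R3: [0, 0, 0, 0]
Echelon form has 3 nonzero rows, so rank(C) = 3.
The rank gives the maximum number of linearly independent rows: 3.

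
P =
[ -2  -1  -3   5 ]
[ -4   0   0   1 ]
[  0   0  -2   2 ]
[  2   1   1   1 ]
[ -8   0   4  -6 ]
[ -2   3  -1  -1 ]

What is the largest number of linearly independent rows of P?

4

Row reduce to echelon form.
R2 ← R2 − (2)·R1: [0, 2, 6, -9]
R4 ← R4 + R1: [0, 0, -2, 6]
R5 ← R5 − (4)·R1: [0, 4, 16, -26]
R6 ← R6 − R1: [0, 4, 2, -6]
R5 ← R5 − (2)·R2: [0, 0, 4, -8]
R6 ← R6 − (2)·R2: [0, 0, -10, 12]
R4 ← R4 − R3: [0, 0, 0, 4]
R5 ← R5 + (2)·R3: [0, 0, 0, -4]
R6 ← R6 − (5)·R3: [0, 0, 0, 2]
R5 ← R5 + R4: [0, 0, 0, 0]
R6 ← R6 − (1/2)·R4: [0, 0, 0, 0]
Echelon form has 4 nonzero rows, so rank(P) = 4.
The rank gives the maximum number of linearly independent rows: 4.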